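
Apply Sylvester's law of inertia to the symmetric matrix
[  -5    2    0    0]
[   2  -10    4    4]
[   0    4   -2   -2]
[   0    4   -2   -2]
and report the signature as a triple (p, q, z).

Answer: (0, 3, 1)

Derivation:
step 0: pivot -5 → sign −
step 1: pivot -46/5 → sign −
step 2: pivot -6/23 → sign −
step 3: row/col 3 already zero → sign 0
signature = (0, 3, 1)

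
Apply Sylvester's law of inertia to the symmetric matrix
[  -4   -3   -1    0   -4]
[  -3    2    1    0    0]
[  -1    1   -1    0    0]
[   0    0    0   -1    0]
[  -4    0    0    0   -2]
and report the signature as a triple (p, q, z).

step 0: pivot -4 → sign −
step 1: pivot 17/4 → sign +
step 2: pivot -25/17 → sign −
step 3: pivot -1 → sign −
step 4: pivot -2/25 → sign −
signature = (1, 4, 0)

Answer: (1, 4, 0)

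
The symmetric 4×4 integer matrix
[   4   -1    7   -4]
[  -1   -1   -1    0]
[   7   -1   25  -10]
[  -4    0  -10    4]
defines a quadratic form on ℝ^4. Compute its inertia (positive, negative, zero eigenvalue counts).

Answer: (2, 2, 0)

Derivation:
step 0: pivot 4 → sign +
step 1: pivot -5/4 → sign −
step 2: pivot 66/5 → sign +
step 3: pivot -2/11 → sign −
signature = (2, 2, 0)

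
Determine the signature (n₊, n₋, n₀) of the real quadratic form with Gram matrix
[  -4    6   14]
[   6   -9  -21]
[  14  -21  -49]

step 0: pivot -4 → sign −
step 1: row/col 1 already zero → sign 0
step 2: row/col 2 already zero → sign 0
signature = (0, 1, 2)

Answer: (0, 1, 2)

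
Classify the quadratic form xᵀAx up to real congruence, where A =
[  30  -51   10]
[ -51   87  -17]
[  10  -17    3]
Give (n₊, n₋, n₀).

Answer: (2, 1, 0)

Derivation:
step 0: pivot 30 → sign +
step 1: pivot 3/10 → sign +
step 2: pivot -1/3 → sign −
signature = (2, 1, 0)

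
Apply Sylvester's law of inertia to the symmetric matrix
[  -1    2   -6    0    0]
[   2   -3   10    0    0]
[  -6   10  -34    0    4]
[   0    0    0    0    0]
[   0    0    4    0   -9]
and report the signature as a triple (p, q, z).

Answer: (1, 3, 1)

Derivation:
step 0: pivot -1 → sign −
step 1: pivot 1 → sign +
step 2: pivot -2 → sign −
step 3: pivot -1 → sign −
step 4: row/col 4 already zero → sign 0
signature = (1, 3, 1)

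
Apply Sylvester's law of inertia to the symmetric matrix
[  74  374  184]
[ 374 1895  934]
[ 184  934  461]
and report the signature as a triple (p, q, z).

Answer: (3, 0, 0)

Derivation:
step 0: pivot 74 → sign +
step 1: pivot 177/37 → sign +
step 2: pivot 3/59 → sign +
signature = (3, 0, 0)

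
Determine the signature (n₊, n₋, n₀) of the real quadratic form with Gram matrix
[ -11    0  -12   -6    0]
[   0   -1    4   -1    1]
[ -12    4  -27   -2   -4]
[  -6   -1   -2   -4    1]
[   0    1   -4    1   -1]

Answer: (2, 2, 1)

Derivation:
step 0: pivot -11 → sign −
step 1: pivot -1 → sign −
step 2: pivot 23/11 → sign +
step 3: pivot 3/23 → sign +
step 4: row/col 4 already zero → sign 0
signature = (2, 2, 1)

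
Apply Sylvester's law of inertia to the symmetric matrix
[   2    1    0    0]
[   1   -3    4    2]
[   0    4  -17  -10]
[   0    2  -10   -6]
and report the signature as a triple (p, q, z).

step 0: pivot 2 → sign +
step 1: pivot -7/2 → sign −
step 2: pivot -87/7 → sign −
step 3: pivot -2/29 → sign −
signature = (1, 3, 0)

Answer: (1, 3, 0)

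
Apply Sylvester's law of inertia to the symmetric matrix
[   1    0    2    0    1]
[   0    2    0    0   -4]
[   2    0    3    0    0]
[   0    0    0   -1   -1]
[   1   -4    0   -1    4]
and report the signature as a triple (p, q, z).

Answer: (2, 2, 1)

Derivation:
step 0: pivot 1 → sign +
step 1: pivot 2 → sign +
step 2: pivot -1 → sign −
step 3: pivot -1 → sign −
step 4: row/col 4 already zero → sign 0
signature = (2, 2, 1)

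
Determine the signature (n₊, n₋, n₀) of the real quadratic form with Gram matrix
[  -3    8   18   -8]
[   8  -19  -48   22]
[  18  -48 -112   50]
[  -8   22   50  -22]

step 0: pivot -3 → sign −
step 1: pivot 7/3 → sign +
step 2: pivot -4 → sign −
step 3: pivot 1/7 → sign +
signature = (2, 2, 0)

Answer: (2, 2, 0)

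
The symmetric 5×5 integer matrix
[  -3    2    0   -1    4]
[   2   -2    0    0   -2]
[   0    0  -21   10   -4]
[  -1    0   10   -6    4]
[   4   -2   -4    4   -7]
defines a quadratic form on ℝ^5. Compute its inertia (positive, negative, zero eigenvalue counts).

Answer: (0, 5, 0)

Derivation:
step 0: pivot -3 → sign −
step 1: pivot -2/3 → sign −
step 2: pivot -21 → sign −
step 3: pivot -5/21 → sign −
step 4: pivot -1/5 → sign −
signature = (0, 5, 0)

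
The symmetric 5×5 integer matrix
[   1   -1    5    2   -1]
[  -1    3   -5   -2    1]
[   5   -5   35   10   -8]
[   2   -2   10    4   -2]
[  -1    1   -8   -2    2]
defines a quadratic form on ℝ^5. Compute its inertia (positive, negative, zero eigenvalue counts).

step 0: pivot 1 → sign +
step 1: pivot 2 → sign +
step 2: pivot 10 → sign +
step 3: pivot 1/10 → sign +
step 4: row/col 4 already zero → sign 0
signature = (4, 0, 1)

Answer: (4, 0, 1)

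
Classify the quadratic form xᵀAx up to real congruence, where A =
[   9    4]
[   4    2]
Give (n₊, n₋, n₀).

step 0: pivot 9 → sign +
step 1: pivot 2/9 → sign +
signature = (2, 0, 0)

Answer: (2, 0, 0)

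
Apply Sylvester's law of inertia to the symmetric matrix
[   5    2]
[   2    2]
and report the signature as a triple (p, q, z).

step 0: pivot 5 → sign +
step 1: pivot 6/5 → sign +
signature = (2, 0, 0)

Answer: (2, 0, 0)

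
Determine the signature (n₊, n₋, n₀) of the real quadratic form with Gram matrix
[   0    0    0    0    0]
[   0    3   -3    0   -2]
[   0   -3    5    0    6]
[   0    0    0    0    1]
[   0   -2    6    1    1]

Answer: (3, 1, 1)

Derivation:
step 0: pivot 3 → sign +
step 1: pivot 2 → sign +
step 2: pivot -25/3 → sign −
step 3: pivot 3/25 → sign +
step 4: row/col 4 already zero → sign 0
signature = (3, 1, 1)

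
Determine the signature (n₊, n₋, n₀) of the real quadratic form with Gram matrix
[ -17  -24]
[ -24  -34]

step 0: pivot -17 → sign −
step 1: pivot -2/17 → sign −
signature = (0, 2, 0)

Answer: (0, 2, 0)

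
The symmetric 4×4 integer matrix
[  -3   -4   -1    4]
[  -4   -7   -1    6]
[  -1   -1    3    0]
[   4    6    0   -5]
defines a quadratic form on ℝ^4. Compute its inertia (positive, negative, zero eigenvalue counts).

step 0: pivot -3 → sign −
step 1: pivot -5/3 → sign −
step 2: pivot 17/5 → sign +
step 3: pivot 3/17 → sign +
signature = (2, 2, 0)

Answer: (2, 2, 0)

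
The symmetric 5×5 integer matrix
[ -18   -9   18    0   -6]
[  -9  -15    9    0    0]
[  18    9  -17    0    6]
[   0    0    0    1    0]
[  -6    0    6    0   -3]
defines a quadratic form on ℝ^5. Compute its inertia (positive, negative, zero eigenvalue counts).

step 0: pivot -18 → sign −
step 1: pivot -21/2 → sign −
step 2: pivot 1 → sign +
step 3: pivot 1 → sign +
step 4: pivot -1/7 → sign −
signature = (2, 3, 0)

Answer: (2, 3, 0)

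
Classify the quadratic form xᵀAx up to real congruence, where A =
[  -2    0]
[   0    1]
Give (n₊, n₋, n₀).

Answer: (1, 1, 0)

Derivation:
step 0: pivot -2 → sign −
step 1: pivot 1 → sign +
signature = (1, 1, 0)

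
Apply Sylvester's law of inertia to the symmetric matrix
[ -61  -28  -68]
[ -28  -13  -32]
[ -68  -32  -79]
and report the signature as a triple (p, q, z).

step 0: pivot -61 → sign −
step 1: pivot -9/61 → sign −
step 2: pivot 1 → sign +
signature = (1, 2, 0)

Answer: (1, 2, 0)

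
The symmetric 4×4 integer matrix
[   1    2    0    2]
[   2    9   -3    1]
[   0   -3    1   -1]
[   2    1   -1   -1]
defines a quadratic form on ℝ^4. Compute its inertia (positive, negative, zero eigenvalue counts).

Answer: (3, 1, 0)

Derivation:
step 0: pivot 1 → sign +
step 1: pivot 5 → sign +
step 2: pivot -4/5 → sign −
step 3: pivot 3 → sign +
signature = (3, 1, 0)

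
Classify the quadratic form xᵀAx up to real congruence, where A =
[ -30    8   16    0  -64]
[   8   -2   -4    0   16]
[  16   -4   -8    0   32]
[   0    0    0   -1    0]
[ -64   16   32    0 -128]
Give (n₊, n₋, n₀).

Answer: (1, 2, 2)

Derivation:
step 0: pivot -30 → sign −
step 1: pivot 2/15 → sign +
step 2: pivot -1 → sign −
step 3: row/col 3 already zero → sign 0
step 4: row/col 4 already zero → sign 0
signature = (1, 2, 2)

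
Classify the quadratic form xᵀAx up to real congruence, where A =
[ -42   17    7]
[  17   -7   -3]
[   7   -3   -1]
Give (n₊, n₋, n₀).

Answer: (1, 2, 0)

Derivation:
step 0: pivot -42 → sign −
step 1: pivot -5/42 → sign −
step 2: pivot 2/5 → sign +
signature = (1, 2, 0)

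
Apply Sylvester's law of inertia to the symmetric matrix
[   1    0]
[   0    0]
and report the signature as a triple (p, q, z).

Answer: (1, 0, 1)

Derivation:
step 0: pivot 1 → sign +
step 1: row/col 1 already zero → sign 0
signature = (1, 0, 1)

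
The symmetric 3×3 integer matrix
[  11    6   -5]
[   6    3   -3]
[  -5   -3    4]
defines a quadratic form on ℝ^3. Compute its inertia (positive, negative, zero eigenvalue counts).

step 0: pivot 11 → sign +
step 1: pivot -3/11 → sign −
step 2: pivot 2 → sign +
signature = (2, 1, 0)

Answer: (2, 1, 0)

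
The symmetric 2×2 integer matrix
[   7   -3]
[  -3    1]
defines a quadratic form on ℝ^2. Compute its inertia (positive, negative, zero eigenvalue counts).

step 0: pivot 7 → sign +
step 1: pivot -2/7 → sign −
signature = (1, 1, 0)

Answer: (1, 1, 0)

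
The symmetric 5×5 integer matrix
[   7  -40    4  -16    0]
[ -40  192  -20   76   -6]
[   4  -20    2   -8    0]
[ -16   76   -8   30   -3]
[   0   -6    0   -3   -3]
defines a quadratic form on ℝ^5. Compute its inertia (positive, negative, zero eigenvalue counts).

Answer: (2, 2, 1)

Derivation:
step 0: pivot 7 → sign +
step 1: pivot -256/7 → sign −
step 2: pivot -1/16 → sign −
step 3: pivot 3/2 → sign +
step 4: row/col 4 already zero → sign 0
signature = (2, 2, 1)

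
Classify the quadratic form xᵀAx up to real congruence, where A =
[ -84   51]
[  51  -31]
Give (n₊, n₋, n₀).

Answer: (0, 2, 0)

Derivation:
step 0: pivot -84 → sign −
step 1: pivot -1/28 → sign −
signature = (0, 2, 0)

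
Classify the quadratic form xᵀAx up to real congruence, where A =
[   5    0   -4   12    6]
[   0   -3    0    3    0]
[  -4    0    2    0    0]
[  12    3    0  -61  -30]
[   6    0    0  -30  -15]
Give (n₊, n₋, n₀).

step 0: pivot 5 → sign +
step 1: pivot -3 → sign −
step 2: pivot -6/5 → sign −
step 3: pivot -10 → sign −
step 4: pivot 3/5 → sign +
signature = (2, 3, 0)

Answer: (2, 3, 0)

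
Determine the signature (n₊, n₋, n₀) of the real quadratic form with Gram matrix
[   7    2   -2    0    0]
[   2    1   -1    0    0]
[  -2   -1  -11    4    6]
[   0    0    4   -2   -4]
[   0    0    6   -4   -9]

Answer: (2, 2, 1)

Derivation:
step 0: pivot 7 → sign +
step 1: pivot 3/7 → sign +
step 2: pivot -12 → sign −
step 3: pivot -2/3 → sign −
step 4: row/col 4 already zero → sign 0
signature = (2, 2, 1)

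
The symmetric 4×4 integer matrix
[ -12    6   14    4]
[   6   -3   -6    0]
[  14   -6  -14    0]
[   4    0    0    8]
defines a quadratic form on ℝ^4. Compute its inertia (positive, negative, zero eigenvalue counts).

Answer: (1, 2, 1)

Derivation:
step 0: pivot -12 → sign −
step 1: pivot 7/3 → sign +
step 2: pivot -3/7 → sign −
step 3: row/col 3 already zero → sign 0
signature = (1, 2, 1)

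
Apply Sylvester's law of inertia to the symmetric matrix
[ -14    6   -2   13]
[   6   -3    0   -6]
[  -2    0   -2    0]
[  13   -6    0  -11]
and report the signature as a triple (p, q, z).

Answer: (1, 3, 0)

Derivation:
step 0: pivot -14 → sign −
step 1: pivot -3/7 → sign −
step 2: pivot 3/2 → sign +
step 3: pivot -2/3 → sign −
signature = (1, 3, 0)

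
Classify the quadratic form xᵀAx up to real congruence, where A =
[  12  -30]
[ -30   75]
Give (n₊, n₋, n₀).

Answer: (1, 0, 1)

Derivation:
step 0: pivot 12 → sign +
step 1: row/col 1 already zero → sign 0
signature = (1, 0, 1)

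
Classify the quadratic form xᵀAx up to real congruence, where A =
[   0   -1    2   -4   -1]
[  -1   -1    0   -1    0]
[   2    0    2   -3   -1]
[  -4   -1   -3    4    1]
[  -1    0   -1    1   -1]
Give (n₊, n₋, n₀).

step 0: pivot -1 → sign −
step 1: pivot 1 → sign +
step 2: pivot -2 → sign −
step 3: pivot 1/2 → sign +
step 4: pivot -2 → sign −
signature = (2, 3, 0)

Answer: (2, 3, 0)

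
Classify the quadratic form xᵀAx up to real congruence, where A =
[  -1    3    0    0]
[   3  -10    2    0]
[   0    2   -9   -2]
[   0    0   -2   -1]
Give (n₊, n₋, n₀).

Answer: (0, 4, 0)

Derivation:
step 0: pivot -1 → sign −
step 1: pivot -1 → sign −
step 2: pivot -5 → sign −
step 3: pivot -1/5 → sign −
signature = (0, 4, 0)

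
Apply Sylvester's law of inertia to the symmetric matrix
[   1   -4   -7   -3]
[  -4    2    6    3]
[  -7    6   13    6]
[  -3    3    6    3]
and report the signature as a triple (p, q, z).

Answer: (2, 2, 0)

Derivation:
step 0: pivot 1 → sign +
step 1: pivot -14 → sign −
step 2: pivot -10/7 → sign −
step 3: pivot 3/10 → sign +
signature = (2, 2, 0)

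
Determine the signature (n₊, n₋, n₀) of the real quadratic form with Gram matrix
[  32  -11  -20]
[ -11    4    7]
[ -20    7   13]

Answer: (3, 0, 0)

Derivation:
step 0: pivot 32 → sign +
step 1: pivot 7/32 → sign +
step 2: pivot 3/7 → sign +
signature = (3, 0, 0)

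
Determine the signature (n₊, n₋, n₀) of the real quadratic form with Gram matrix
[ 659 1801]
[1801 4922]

Answer: (1, 1, 0)

Derivation:
step 0: pivot 659 → sign +
step 1: pivot -3/659 → sign −
signature = (1, 1, 0)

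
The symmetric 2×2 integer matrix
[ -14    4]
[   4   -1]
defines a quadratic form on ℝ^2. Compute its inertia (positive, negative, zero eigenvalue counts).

step 0: pivot -14 → sign −
step 1: pivot 1/7 → sign +
signature = (1, 1, 0)

Answer: (1, 1, 0)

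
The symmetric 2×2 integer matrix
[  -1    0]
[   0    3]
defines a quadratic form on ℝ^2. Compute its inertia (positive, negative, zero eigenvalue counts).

step 0: pivot -1 → sign −
step 1: pivot 3 → sign +
signature = (1, 1, 0)

Answer: (1, 1, 0)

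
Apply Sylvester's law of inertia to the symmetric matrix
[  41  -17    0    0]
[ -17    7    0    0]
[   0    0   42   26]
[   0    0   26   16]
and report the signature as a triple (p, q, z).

step 0: pivot 41 → sign +
step 1: pivot -2/41 → sign −
step 2: pivot 42 → sign +
step 3: pivot -2/21 → sign −
signature = (2, 2, 0)

Answer: (2, 2, 0)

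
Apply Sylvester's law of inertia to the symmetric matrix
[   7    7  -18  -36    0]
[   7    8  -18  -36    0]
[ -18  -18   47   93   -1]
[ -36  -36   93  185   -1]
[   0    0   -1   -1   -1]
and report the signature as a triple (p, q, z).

Answer: (3, 2, 0)

Derivation:
step 0: pivot 7 → sign +
step 1: pivot 1 → sign +
step 2: pivot 5/7 → sign +
step 3: pivot -2/5 → sign −
step 4: pivot -2 → sign −
signature = (3, 2, 0)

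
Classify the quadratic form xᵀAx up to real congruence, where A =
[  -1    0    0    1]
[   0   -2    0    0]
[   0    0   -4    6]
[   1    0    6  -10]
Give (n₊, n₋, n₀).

step 0: pivot -1 → sign −
step 1: pivot -2 → sign −
step 2: pivot -4 → sign −
step 3: row/col 3 already zero → sign 0
signature = (0, 3, 1)

Answer: (0, 3, 1)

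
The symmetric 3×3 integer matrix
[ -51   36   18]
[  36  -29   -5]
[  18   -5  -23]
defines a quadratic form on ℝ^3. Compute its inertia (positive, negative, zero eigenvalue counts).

step 0: pivot -51 → sign −
step 1: pivot -61/17 → sign −
step 2: pivot -6/61 → sign −
signature = (0, 3, 0)

Answer: (0, 3, 0)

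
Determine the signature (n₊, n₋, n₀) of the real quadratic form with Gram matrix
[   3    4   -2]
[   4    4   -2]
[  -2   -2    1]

Answer: (1, 1, 1)

Derivation:
step 0: pivot 3 → sign +
step 1: pivot -4/3 → sign −
step 2: row/col 2 already zero → sign 0
signature = (1, 1, 1)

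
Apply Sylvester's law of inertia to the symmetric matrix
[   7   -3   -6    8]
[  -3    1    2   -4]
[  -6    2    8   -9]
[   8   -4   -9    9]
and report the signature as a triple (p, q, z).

Answer: (3, 1, 0)

Derivation:
step 0: pivot 7 → sign +
step 1: pivot -2/7 → sign −
step 2: pivot 4 → sign +
step 3: pivot 3/4 → sign +
signature = (3, 1, 0)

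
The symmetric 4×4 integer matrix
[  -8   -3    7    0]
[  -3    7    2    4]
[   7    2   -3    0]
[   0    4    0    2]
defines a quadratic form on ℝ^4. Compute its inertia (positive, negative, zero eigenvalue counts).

step 0: pivot -8 → sign −
step 1: pivot 65/8 → sign +
step 2: pivot 40/13 → sign +
step 3: row/col 3 already zero → sign 0
signature = (2, 1, 1)

Answer: (2, 1, 1)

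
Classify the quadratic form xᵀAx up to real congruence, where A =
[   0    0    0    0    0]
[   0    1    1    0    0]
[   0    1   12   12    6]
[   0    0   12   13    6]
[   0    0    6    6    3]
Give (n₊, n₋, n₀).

step 0: pivot 1 → sign +
step 1: pivot 11 → sign +
step 2: pivot -1/11 → sign −
step 3: pivot 3 → sign +
step 4: row/col 4 already zero → sign 0
signature = (3, 1, 1)

Answer: (3, 1, 1)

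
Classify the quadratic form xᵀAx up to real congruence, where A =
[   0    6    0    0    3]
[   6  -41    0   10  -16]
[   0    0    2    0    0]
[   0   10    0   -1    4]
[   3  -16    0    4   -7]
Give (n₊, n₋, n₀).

step 0: pivot -41 → sign −
step 1: pivot 36/41 → sign +
step 2: pivot 2 → sign +
step 3: pivot -1 → sign −
step 4: pivot -1/4 → sign −
signature = (2, 3, 0)

Answer: (2, 3, 0)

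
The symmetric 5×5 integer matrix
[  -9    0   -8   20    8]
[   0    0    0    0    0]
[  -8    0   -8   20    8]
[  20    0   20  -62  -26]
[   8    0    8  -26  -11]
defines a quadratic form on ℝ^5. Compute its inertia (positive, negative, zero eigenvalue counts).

Answer: (0, 3, 2)

Derivation:
step 0: pivot -9 → sign −
step 1: pivot -8/9 → sign −
step 2: pivot -12 → sign −
step 3: row/col 3 already zero → sign 0
step 4: row/col 4 already zero → sign 0
signature = (0, 3, 2)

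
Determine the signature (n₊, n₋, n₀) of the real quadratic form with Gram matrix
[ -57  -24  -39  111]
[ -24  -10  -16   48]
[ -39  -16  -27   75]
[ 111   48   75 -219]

step 0: pivot -57 → sign −
step 1: pivot 2/19 → sign +
step 2: pivot -2 → sign −
step 3: row/col 3 already zero → sign 0
signature = (1, 2, 1)

Answer: (1, 2, 1)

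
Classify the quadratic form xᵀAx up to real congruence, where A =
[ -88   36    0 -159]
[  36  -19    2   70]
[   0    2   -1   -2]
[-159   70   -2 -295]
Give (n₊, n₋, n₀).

Answer: (0, 4, 0)

Derivation:
step 0: pivot -88 → sign −
step 1: pivot -47/11 → sign −
step 2: pivot -3/47 → sign −
step 3: pivot -3/8 → sign −
signature = (0, 4, 0)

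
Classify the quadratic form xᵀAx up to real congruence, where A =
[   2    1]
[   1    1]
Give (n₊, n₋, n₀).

step 0: pivot 2 → sign +
step 1: pivot 1/2 → sign +
signature = (2, 0, 0)

Answer: (2, 0, 0)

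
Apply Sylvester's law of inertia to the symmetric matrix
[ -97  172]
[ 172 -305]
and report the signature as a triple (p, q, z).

step 0: pivot -97 → sign −
step 1: pivot -1/97 → sign −
signature = (0, 2, 0)

Answer: (0, 2, 0)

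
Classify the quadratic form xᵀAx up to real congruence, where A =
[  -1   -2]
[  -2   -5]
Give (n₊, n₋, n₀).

step 0: pivot -1 → sign −
step 1: pivot -1 → sign −
signature = (0, 2, 0)

Answer: (0, 2, 0)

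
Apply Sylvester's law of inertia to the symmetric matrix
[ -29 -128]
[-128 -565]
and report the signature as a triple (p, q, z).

Answer: (0, 2, 0)

Derivation:
step 0: pivot -29 → sign −
step 1: pivot -1/29 → sign −
signature = (0, 2, 0)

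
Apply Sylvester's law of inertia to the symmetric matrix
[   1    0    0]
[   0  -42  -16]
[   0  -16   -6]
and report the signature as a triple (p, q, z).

step 0: pivot 1 → sign +
step 1: pivot -42 → sign −
step 2: pivot 2/21 → sign +
signature = (2, 1, 0)

Answer: (2, 1, 0)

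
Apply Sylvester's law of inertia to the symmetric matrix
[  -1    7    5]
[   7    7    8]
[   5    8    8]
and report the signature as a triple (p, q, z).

Answer: (1, 2, 0)

Derivation:
step 0: pivot -1 → sign −
step 1: pivot 56 → sign +
step 2: pivot -1/56 → sign −
signature = (1, 2, 0)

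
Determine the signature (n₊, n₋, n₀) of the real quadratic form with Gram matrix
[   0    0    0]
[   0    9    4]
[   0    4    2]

Answer: (2, 0, 1)

Derivation:
step 0: pivot 9 → sign +
step 1: pivot 2/9 → sign +
step 2: row/col 2 already zero → sign 0
signature = (2, 0, 1)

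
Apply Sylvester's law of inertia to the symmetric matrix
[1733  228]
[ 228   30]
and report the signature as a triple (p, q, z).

Answer: (2, 0, 0)

Derivation:
step 0: pivot 1733 → sign +
step 1: pivot 6/1733 → sign +
signature = (2, 0, 0)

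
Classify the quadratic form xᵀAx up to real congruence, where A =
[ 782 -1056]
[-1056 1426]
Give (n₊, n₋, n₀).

step 0: pivot 782 → sign +
step 1: pivot -2/391 → sign −
signature = (1, 1, 0)

Answer: (1, 1, 0)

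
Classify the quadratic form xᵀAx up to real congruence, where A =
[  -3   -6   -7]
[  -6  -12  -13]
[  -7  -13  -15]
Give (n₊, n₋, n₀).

Answer: (1, 2, 0)

Derivation:
step 0: pivot -3 → sign −
step 1: pivot 4/3 → sign +
step 2: pivot -3/4 → sign −
signature = (1, 2, 0)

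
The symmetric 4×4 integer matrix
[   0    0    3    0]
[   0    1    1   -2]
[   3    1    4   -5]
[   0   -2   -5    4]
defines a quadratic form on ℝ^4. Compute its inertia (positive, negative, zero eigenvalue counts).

step 0: pivot 1 → sign +
step 1: pivot 3 → sign +
step 2: pivot -3 → sign −
step 3: row/col 3 already zero → sign 0
signature = (2, 1, 1)

Answer: (2, 1, 1)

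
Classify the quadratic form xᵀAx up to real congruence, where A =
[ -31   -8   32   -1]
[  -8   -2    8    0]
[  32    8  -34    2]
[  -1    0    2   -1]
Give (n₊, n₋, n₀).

step 0: pivot -31 → sign −
step 1: pivot 2/31 → sign +
step 2: pivot -2 → sign −
step 3: row/col 3 already zero → sign 0
signature = (1, 2, 1)

Answer: (1, 2, 1)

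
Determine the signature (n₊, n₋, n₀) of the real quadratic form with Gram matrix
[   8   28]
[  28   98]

Answer: (1, 0, 1)

Derivation:
step 0: pivot 8 → sign +
step 1: row/col 1 already zero → sign 0
signature = (1, 0, 1)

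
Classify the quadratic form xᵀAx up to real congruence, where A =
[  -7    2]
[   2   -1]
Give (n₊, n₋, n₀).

step 0: pivot -7 → sign −
step 1: pivot -3/7 → sign −
signature = (0, 2, 0)

Answer: (0, 2, 0)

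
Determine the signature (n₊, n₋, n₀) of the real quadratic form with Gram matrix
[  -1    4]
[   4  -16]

Answer: (0, 1, 1)

Derivation:
step 0: pivot -1 → sign −
step 1: row/col 1 already zero → sign 0
signature = (0, 1, 1)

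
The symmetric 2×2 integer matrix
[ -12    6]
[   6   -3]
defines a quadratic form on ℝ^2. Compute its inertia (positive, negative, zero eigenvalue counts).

step 0: pivot -12 → sign −
step 1: row/col 1 already zero → sign 0
signature = (0, 1, 1)

Answer: (0, 1, 1)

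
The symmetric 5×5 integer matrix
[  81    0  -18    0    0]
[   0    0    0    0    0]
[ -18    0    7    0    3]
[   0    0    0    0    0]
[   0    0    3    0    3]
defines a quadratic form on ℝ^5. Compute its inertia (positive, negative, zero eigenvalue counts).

step 0: pivot 81 → sign +
step 1: pivot 3 → sign +
step 2: row/col 2 already zero → sign 0
step 3: row/col 3 already zero → sign 0
step 4: row/col 4 already zero → sign 0
signature = (2, 0, 3)

Answer: (2, 0, 3)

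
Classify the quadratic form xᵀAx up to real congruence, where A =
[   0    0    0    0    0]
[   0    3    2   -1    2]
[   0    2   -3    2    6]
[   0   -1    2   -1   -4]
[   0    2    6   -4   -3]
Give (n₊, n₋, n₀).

Answer: (2, 1, 2)

Derivation:
step 0: pivot 3 → sign +
step 1: pivot -13/3 → sign −
step 2: pivot 4/13 → sign +
step 3: row/col 3 already zero → sign 0
step 4: row/col 4 already zero → sign 0
signature = (2, 1, 2)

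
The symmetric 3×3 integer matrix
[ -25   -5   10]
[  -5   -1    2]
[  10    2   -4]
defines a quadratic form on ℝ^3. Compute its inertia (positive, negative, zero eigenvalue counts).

step 0: pivot -25 → sign −
step 1: row/col 1 already zero → sign 0
step 2: row/col 2 already zero → sign 0
signature = (0, 1, 2)

Answer: (0, 1, 2)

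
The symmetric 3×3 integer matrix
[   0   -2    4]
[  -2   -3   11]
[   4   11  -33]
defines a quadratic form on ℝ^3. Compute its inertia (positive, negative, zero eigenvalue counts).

step 0: pivot -3 → sign −
step 1: pivot 4/3 → sign +
step 2: pivot -1 → sign −
signature = (1, 2, 0)

Answer: (1, 2, 0)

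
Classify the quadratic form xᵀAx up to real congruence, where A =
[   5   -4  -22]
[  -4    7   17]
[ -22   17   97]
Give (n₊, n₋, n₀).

step 0: pivot 5 → sign +
step 1: pivot 19/5 → sign +
step 2: pivot 2/19 → sign +
signature = (3, 0, 0)

Answer: (3, 0, 0)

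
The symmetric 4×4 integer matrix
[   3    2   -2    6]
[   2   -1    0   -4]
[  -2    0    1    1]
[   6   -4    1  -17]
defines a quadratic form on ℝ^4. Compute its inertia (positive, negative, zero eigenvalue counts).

Answer: (2, 2, 0)

Derivation:
step 0: pivot 3 → sign +
step 1: pivot -7/3 → sign −
step 2: pivot 3/7 → sign +
step 3: pivot -2 → sign −
signature = (2, 2, 0)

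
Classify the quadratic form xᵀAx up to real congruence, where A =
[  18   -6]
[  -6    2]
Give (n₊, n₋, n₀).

step 0: pivot 18 → sign +
step 1: row/col 1 already zero → sign 0
signature = (1, 0, 1)

Answer: (1, 0, 1)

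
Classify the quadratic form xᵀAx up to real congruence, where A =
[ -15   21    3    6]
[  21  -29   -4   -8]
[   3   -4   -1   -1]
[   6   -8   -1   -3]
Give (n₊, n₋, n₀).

step 0: pivot -15 → sign −
step 1: pivot 2/5 → sign +
step 2: pivot -1/2 → sign −
step 3: pivot -1 → sign −
signature = (1, 3, 0)

Answer: (1, 3, 0)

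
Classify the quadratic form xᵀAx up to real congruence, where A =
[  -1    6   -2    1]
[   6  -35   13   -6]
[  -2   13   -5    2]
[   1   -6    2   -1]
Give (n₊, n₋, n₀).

step 0: pivot -1 → sign −
step 1: pivot 1 → sign +
step 2: pivot -2 → sign −
step 3: row/col 3 already zero → sign 0
signature = (1, 2, 1)

Answer: (1, 2, 1)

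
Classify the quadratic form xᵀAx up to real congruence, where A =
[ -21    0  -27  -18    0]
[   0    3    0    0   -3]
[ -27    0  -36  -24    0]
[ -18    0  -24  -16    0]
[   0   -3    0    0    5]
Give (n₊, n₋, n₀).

Answer: (2, 2, 1)

Derivation:
step 0: pivot -21 → sign −
step 1: pivot 3 → sign +
step 2: pivot -9/7 → sign −
step 3: pivot 2 → sign +
step 4: row/col 4 already zero → sign 0
signature = (2, 2, 1)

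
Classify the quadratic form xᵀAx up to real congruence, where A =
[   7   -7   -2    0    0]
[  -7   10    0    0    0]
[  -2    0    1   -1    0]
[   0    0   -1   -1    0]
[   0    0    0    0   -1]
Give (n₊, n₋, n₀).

step 0: pivot 7 → sign +
step 1: pivot 3 → sign +
step 2: pivot -19/21 → sign −
step 3: pivot 2/19 → sign +
step 4: pivot -1 → sign −
signature = (3, 2, 0)

Answer: (3, 2, 0)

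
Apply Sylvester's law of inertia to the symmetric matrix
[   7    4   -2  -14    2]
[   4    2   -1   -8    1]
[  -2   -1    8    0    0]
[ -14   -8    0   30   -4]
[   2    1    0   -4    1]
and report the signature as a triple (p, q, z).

Answer: (3, 2, 0)

Derivation:
step 0: pivot 7 → sign +
step 1: pivot -2/7 → sign −
step 2: pivot 15/2 → sign +
step 3: pivot -2/15 → sign −
step 4: pivot 1 → sign +
signature = (3, 2, 0)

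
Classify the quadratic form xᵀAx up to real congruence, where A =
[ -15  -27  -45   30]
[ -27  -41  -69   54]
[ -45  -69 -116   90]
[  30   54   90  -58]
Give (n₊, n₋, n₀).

Answer: (3, 1, 0)

Derivation:
step 0: pivot -15 → sign −
step 1: pivot 38/5 → sign +
step 2: pivot 1/19 → sign +
step 3: pivot 2 → sign +
signature = (3, 1, 0)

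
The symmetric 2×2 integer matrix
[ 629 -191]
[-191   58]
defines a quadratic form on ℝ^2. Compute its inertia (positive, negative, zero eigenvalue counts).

step 0: pivot 629 → sign +
step 1: pivot 1/629 → sign +
signature = (2, 0, 0)

Answer: (2, 0, 0)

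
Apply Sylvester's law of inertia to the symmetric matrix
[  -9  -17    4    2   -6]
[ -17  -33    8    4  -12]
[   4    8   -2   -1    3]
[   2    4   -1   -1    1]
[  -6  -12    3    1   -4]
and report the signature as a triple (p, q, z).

step 0: pivot -9 → sign −
step 1: pivot -8/9 → sign −
step 2: pivot -1/2 → sign −
step 3: pivot 1 → sign +
step 4: row/col 4 already zero → sign 0
signature = (1, 3, 1)

Answer: (1, 3, 1)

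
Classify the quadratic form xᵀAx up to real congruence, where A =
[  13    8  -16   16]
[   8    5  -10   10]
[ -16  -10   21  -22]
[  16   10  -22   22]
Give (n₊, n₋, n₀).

Answer: (3, 1, 0)

Derivation:
step 0: pivot 13 → sign +
step 1: pivot 1/13 → sign +
step 2: pivot 1 → sign +
step 3: pivot -2 → sign −
signature = (3, 1, 0)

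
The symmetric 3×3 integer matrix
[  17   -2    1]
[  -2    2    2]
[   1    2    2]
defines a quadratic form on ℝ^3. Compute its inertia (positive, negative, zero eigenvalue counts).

Answer: (2, 1, 0)

Derivation:
step 0: pivot 17 → sign +
step 1: pivot 30/17 → sign +
step 2: pivot -3/5 → sign −
signature = (2, 1, 0)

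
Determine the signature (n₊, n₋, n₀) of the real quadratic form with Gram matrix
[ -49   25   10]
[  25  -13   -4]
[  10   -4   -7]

Answer: (0, 2, 1)

Derivation:
step 0: pivot -49 → sign −
step 1: pivot -12/49 → sign −
step 2: row/col 2 already zero → sign 0
signature = (0, 2, 1)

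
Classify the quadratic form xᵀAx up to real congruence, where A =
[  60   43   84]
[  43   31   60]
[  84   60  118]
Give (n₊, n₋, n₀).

step 0: pivot 60 → sign +
step 1: pivot 11/60 → sign +
step 2: pivot 2/11 → sign +
signature = (3, 0, 0)

Answer: (3, 0, 0)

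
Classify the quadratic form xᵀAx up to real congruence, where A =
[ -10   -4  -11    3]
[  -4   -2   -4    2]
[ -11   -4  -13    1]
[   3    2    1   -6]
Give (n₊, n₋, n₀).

Answer: (1, 3, 0)

Derivation:
step 0: pivot -10 → sign −
step 1: pivot -2/5 → sign −
step 2: pivot -1/2 → sign −
step 3: pivot 1 → sign +
signature = (1, 3, 0)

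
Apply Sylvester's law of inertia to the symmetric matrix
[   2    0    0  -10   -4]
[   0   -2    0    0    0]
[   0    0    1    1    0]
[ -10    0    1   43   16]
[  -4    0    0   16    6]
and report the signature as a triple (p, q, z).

step 0: pivot 2 → sign +
step 1: pivot -2 → sign −
step 2: pivot 1 → sign +
step 3: pivot -8 → sign −
step 4: row/col 4 already zero → sign 0
signature = (2, 2, 1)

Answer: (2, 2, 1)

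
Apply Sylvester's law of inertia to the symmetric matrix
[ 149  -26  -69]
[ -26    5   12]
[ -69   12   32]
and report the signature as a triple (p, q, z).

Answer: (3, 0, 0)

Derivation:
step 0: pivot 149 → sign +
step 1: pivot 69/149 → sign +
step 2: pivot 1/23 → sign +
signature = (3, 0, 0)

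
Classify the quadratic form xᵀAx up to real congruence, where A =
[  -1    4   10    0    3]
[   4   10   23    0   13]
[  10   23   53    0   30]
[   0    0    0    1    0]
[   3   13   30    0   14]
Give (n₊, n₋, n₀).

step 0: pivot -1 → sign −
step 1: pivot 26 → sign +
step 2: pivot 9/26 → sign +
step 3: pivot 1 → sign +
step 4: pivot -2 → sign −
signature = (3, 2, 0)

Answer: (3, 2, 0)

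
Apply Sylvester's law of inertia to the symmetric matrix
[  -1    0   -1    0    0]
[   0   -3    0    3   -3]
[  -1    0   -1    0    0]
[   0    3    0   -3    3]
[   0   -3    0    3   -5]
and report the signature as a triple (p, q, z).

Answer: (0, 3, 2)

Derivation:
step 0: pivot -1 → sign −
step 1: pivot -3 → sign −
step 2: pivot -2 → sign −
step 3: row/col 3 already zero → sign 0
step 4: row/col 4 already zero → sign 0
signature = (0, 3, 2)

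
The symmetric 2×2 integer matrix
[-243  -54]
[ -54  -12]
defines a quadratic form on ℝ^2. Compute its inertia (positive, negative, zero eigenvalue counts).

Answer: (0, 1, 1)

Derivation:
step 0: pivot -243 → sign −
step 1: row/col 1 already zero → sign 0
signature = (0, 1, 1)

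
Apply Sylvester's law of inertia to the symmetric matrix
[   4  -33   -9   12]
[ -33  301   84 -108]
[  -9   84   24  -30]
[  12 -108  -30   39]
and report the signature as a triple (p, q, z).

step 0: pivot 4 → sign +
step 1: pivot 115/4 → sign +
step 2: pivot 51/115 → sign +
step 3: pivot 3/17 → sign +
signature = (4, 0, 0)

Answer: (4, 0, 0)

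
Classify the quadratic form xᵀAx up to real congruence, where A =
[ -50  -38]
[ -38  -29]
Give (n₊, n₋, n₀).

Answer: (0, 2, 0)

Derivation:
step 0: pivot -50 → sign −
step 1: pivot -3/25 → sign −
signature = (0, 2, 0)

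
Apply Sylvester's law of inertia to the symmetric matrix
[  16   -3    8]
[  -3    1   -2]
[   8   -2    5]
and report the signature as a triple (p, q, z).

Answer: (3, 0, 0)

Derivation:
step 0: pivot 16 → sign +
step 1: pivot 7/16 → sign +
step 2: pivot 3/7 → sign +
signature = (3, 0, 0)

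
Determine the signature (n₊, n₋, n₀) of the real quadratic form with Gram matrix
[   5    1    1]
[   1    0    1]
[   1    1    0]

Answer: (2, 1, 0)

Derivation:
step 0: pivot 5 → sign +
step 1: pivot -1/5 → sign −
step 2: pivot 3 → sign +
signature = (2, 1, 0)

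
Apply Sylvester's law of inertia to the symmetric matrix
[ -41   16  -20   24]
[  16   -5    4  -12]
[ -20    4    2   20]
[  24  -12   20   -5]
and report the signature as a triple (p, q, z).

Answer: (3, 1, 0)

Derivation:
step 0: pivot -41 → sign −
step 1: pivot 51/41 → sign +
step 2: pivot 2/17 → sign +
step 3: pivot 3 → sign +
signature = (3, 1, 0)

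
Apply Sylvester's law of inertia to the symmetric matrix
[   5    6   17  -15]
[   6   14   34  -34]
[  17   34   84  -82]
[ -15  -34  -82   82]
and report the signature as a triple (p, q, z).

step 0: pivot 5 → sign +
step 1: pivot 34/5 → sign +
step 2: pivot -1 → sign −
step 3: pivot 6/17 → sign +
signature = (3, 1, 0)

Answer: (3, 1, 0)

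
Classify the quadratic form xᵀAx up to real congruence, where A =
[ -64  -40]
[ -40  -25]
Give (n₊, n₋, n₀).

step 0: pivot -64 → sign −
step 1: row/col 1 already zero → sign 0
signature = (0, 1, 1)

Answer: (0, 1, 1)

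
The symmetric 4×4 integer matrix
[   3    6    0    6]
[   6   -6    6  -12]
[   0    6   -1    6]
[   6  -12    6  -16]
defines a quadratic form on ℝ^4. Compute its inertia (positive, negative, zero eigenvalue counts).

Answer: (2, 1, 1)

Derivation:
step 0: pivot 3 → sign +
step 1: pivot -18 → sign −
step 2: pivot 1 → sign +
step 3: row/col 3 already zero → sign 0
signature = (2, 1, 1)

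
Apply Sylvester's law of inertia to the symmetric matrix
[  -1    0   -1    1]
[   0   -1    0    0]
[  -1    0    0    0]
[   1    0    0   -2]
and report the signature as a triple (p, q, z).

Answer: (1, 3, 0)

Derivation:
step 0: pivot -1 → sign −
step 1: pivot -1 → sign −
step 2: pivot 1 → sign +
step 3: pivot -2 → sign −
signature = (1, 3, 0)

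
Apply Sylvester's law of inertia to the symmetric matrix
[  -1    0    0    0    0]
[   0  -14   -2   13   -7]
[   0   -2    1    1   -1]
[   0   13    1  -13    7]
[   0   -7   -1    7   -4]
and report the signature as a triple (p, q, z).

Answer: (1, 4, 0)

Derivation:
step 0: pivot -1 → sign −
step 1: pivot -14 → sign −
step 2: pivot 9/7 → sign +
step 3: pivot -3/2 → sign −
step 4: pivot -1/3 → sign −
signature = (1, 4, 0)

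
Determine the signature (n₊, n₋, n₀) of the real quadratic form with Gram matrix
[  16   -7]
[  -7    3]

step 0: pivot 16 → sign +
step 1: pivot -1/16 → sign −
signature = (1, 1, 0)

Answer: (1, 1, 0)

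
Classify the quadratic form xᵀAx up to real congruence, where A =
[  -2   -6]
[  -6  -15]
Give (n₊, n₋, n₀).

Answer: (1, 1, 0)

Derivation:
step 0: pivot -2 → sign −
step 1: pivot 3 → sign +
signature = (1, 1, 0)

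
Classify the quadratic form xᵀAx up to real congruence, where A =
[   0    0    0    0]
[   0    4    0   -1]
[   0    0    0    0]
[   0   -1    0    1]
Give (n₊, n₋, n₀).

step 0: pivot 4 → sign +
step 1: pivot 3/4 → sign +
step 2: row/col 2 already zero → sign 0
step 3: row/col 3 already zero → sign 0
signature = (2, 0, 2)

Answer: (2, 0, 2)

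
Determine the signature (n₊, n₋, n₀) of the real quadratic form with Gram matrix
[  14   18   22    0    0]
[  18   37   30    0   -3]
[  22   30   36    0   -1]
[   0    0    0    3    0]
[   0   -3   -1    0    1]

step 0: pivot 14 → sign +
step 1: pivot 97/7 → sign +
step 2: pivot 118/97 → sign +
step 3: pivot 3 → sign +
step 4: pivot 3/118 → sign +
signature = (5, 0, 0)

Answer: (5, 0, 0)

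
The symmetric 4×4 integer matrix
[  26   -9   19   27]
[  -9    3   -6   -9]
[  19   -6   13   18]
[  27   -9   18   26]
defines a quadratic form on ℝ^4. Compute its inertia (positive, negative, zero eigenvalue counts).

step 0: pivot 26 → sign +
step 1: pivot -3/26 → sign −
step 2: pivot 2 → sign +
step 3: pivot -1 → sign −
signature = (2, 2, 0)

Answer: (2, 2, 0)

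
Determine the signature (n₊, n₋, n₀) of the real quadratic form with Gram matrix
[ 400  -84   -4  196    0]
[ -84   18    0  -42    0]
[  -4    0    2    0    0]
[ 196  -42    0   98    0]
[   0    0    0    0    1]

step 0: pivot 400 → sign +
step 1: pivot 9/25 → sign +
step 2: pivot 1 → sign +
step 3: row/col 3 already zero → sign 0
step 4: row/col 4 already zero → sign 0
signature = (3, 0, 2)

Answer: (3, 0, 2)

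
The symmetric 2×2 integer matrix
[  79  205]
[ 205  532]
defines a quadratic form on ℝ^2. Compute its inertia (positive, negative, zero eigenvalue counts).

step 0: pivot 79 → sign +
step 1: pivot 3/79 → sign +
signature = (2, 0, 0)

Answer: (2, 0, 0)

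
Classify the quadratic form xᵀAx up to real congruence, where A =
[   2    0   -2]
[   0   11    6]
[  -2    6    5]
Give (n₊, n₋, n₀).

step 0: pivot 2 → sign +
step 1: pivot 11 → sign +
step 2: pivot -3/11 → sign −
signature = (2, 1, 0)

Answer: (2, 1, 0)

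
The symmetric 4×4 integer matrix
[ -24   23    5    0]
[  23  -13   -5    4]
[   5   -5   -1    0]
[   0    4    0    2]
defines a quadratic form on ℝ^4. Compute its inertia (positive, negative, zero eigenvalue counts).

Answer: (2, 1, 1)

Derivation:
step 0: pivot -24 → sign −
step 1: pivot 217/24 → sign +
step 2: pivot 8/217 → sign +
step 3: row/col 3 already zero → sign 0
signature = (2, 1, 1)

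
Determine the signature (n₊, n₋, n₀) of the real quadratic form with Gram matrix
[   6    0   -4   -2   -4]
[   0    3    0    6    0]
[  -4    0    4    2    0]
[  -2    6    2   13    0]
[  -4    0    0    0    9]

Answer: (4, 0, 1)

Derivation:
step 0: pivot 6 → sign +
step 1: pivot 3 → sign +
step 2: pivot 4/3 → sign +
step 3: pivot 1 → sign +
step 4: row/col 4 already zero → sign 0
signature = (4, 0, 1)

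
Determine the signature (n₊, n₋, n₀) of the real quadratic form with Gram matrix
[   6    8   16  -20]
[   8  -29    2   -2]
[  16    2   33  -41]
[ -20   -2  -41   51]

Answer: (2, 2, 0)

Derivation:
step 0: pivot 6 → sign +
step 1: pivot -119/3 → sign −
step 2: pivot -29/119 → sign −
step 3: pivot 2/29 → sign +
signature = (2, 2, 0)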